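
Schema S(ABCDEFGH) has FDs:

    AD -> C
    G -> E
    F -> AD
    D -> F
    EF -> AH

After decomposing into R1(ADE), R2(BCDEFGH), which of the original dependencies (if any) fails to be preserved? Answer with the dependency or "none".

AD → C: restricted closure across fragments reaches C.
G → E lies within R2.
F → AD: restricted closure across fragments reaches AD.
D → F lies within R2.
EF → AH: restricted closure across fragments reaches AH.
Every dependency is enforceable on the fragments, so the decomposition is dependency-preserving.

none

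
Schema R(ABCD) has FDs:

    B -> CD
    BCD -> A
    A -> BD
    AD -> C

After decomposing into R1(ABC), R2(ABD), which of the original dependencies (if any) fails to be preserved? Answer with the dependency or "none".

none

B → CD: restricted closure across fragments reaches CD.
BCD → A: restricted closure across fragments reaches A.
A → BD lies within R2.
AD → C: restricted closure across fragments reaches C.
Every dependency is enforceable on the fragments, so the decomposition is dependency-preserving.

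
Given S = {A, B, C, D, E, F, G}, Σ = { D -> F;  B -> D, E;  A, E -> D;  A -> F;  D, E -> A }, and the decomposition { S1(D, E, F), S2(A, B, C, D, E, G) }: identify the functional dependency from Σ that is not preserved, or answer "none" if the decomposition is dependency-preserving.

Check A → F: no single fragment contains all of {A, F}, and the restricted closure of {A} across the fragments never reaches {F}.
D → F is preserved.
B → D, E is preserved.
A, E → D is preserved.
D, E → A is preserved.

A -> F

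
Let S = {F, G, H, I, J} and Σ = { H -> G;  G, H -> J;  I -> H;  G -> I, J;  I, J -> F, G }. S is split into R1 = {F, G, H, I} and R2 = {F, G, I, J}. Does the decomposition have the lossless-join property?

Yes

Common attributes: R1 ∩ R2 = {F, G, I}.
Closure of {F, G, I}: I → H applies, adding H; G → I, J applies, adding J. So (F, G, I)⁺ = {F, G, H, I, J}.
This closure contains every attribute of R1, so R1 ∩ R2 → R1. The join is lossless.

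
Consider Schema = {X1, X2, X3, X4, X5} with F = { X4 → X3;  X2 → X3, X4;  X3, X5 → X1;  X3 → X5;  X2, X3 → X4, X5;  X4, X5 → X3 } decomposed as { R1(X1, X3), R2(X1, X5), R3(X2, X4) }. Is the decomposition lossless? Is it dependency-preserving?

lossy and not dependency-preserving

Lossless test (chase): applying each FD to every pair of rows produces no changes in the tableau, so no row becomes fully distinguished — the join is lossy.
Dependency preservation: the restricted closure of {X4} across the fragments never reaches {X3}, so X4 → X3 cannot be enforced without a join — not preserved.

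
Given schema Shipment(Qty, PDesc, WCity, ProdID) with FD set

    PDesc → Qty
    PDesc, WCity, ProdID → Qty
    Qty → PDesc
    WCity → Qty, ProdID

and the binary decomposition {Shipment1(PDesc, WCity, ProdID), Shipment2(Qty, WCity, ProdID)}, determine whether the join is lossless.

Common attributes: Shipment1 ∩ Shipment2 = {WCity, ProdID}.
Closure of {WCity, ProdID}: WCity → Qty, ProdID applies, adding Qty; Qty → PDesc applies, adding PDesc. So (WCity, ProdID)⁺ = {Qty, PDesc, WCity, ProdID}.
This closure contains every attribute of Shipment1, so Shipment1 ∩ Shipment2 → Shipment1. The join is lossless.

Yes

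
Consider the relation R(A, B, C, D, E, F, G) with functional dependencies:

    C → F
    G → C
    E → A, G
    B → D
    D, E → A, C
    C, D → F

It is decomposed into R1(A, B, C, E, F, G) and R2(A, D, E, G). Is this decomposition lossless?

Common attributes: R1 ∩ R2 = {A, E, G}.
Closure of {A, E, G}: G → C applies, adding C; C → F applies, adding F. So (A, E, G)⁺ = {A, C, E, F, G}.
The closure contains neither all of R1 = {A, B, C, E, F, G} nor all of R2 = {A, D, E, G}, so the common attributes are not a superkey of either fragment. The join is lossy.

No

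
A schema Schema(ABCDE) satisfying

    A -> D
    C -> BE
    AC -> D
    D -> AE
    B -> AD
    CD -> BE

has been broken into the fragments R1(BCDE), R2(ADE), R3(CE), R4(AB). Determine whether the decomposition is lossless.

Yes

Chase test. Columns are ABCDE; row i has aⱼ where attribute j ∈ Ri, else bᵢⱼ.
Initial tableau (one row per fragment):
  row 1: b11 a2 a3 a4 a5
  row 2: a1 b22 b23 a4 a5
  row 3: b31 b32 a3 b34 a5
  row 4: a1 a2 b43 b44 b45
Rows 2 and 4 agree on A; apply A→D and equate their D entries.
Rows 1 and 3 agree on C; apply C→BE and equate their BE entries.
Rows 1 and 2 agree on D; apply D→AE and equate their AE entries.
Rows 1 and 4 agree on D; apply D→AE and equate their AE entries.
Rows 1 and 3 agree on B; apply B→AD and equate their AD entries.
Row 1 is now all distinguished symbols — the join is lossless.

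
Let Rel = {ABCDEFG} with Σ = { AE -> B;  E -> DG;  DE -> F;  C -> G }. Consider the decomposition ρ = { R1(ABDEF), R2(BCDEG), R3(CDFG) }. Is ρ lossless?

Chase test. Columns are ABCDEFG; row i has aⱼ where attribute j ∈ Ri, else bᵢⱼ.
Initial tableau (one row per fragment):
  row 1: a1 a2 b13 a4 a5 a6 b17
  row 2: b21 a2 a3 a4 a5 b26 a7
  row 3: b31 b32 a3 a4 b35 a6 a7
Rows 1 and 2 agree on E; apply E→DG and equate their DG entries.
Rows 1 and 2 agree on DE; apply DE→F and equate their F entries.
No row becomes fully distinguished — the join is lossy.

No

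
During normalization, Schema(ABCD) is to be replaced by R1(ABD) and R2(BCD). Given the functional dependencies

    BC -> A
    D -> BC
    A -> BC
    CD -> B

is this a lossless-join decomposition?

Common attributes: R1 ∩ R2 = {BD}.
Closure of {BD}: D → BC applies, adding C; BC → A applies, adding A. So (BD)⁺ = {ABCD}.
This closure contains every attribute of R1, so R1 ∩ R2 → R1. The join is lossless.

Yes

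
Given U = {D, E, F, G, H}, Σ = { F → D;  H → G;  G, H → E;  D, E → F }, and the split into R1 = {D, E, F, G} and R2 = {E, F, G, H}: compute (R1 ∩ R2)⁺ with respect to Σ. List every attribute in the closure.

D, E, F, G

R1 ∩ R2 = {E, F, G}.
F → D applies, adding D
Closure: {D, E, F, G}.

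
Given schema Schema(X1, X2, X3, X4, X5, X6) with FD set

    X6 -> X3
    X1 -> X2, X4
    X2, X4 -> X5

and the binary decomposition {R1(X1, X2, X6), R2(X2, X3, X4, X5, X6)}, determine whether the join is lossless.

Common attributes: R1 ∩ R2 = {X2, X6}.
Closure of {X2, X6}: X6 → X3 applies, adding X3. So (X2, X6)⁺ = {X2, X3, X6}.
The closure contains neither all of R1 = {X1, X2, X6} nor all of R2 = {X2, X3, X4, X5, X6}, so the common attributes are not a superkey of either fragment. The join is lossy.

No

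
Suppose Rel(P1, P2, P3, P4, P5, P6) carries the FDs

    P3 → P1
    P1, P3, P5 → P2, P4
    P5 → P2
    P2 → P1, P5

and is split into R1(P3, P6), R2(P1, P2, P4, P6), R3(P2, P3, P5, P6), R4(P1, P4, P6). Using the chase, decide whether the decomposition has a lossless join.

Chase test. Columns are P1, P2, P3, P4, P5, P6; row i has aⱼ where attribute j ∈ Ri, else bᵢⱼ.
Initial tableau (one row per fragment):
  row 1: b11 b12 a3 b14 b15 a6
  row 2: a1 a2 b23 a4 b25 a6
  row 3: b31 a2 a3 b34 a5 a6
  row 4: a1 b42 b43 a4 b45 a6
Rows 1 and 3 agree on P3; apply P3→P1 and equate their P1 entries.
Rows 2 and 3 agree on P2; apply P2→P1, P5 and equate their P1, P5 entries.
No row becomes fully distinguished — the join is lossy.

No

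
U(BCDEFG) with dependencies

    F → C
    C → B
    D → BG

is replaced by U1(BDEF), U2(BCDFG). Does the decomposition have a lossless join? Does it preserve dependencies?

lossless and dependency-preserving

Lossless test: (BDF)⁺ = {BCDFG}, which contains all of one fragment — lossless.
Dependency preservation: every FD's attributes lie within a single fragment, so each can be enforced locally — preserved.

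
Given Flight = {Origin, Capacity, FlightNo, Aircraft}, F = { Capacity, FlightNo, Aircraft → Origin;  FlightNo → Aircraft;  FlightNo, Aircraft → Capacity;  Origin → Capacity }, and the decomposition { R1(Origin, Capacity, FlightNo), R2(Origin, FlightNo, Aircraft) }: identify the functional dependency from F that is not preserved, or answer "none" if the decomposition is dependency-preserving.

Capacity, FlightNo, Aircraft → Origin: restricted closure across fragments reaches Origin.
FlightNo → Aircraft lies within R2.
FlightNo, Aircraft → Capacity: restricted closure across fragments reaches Capacity.
Origin → Capacity lies within R1.
Every dependency is enforceable on the fragments, so the decomposition is dependency-preserving.

none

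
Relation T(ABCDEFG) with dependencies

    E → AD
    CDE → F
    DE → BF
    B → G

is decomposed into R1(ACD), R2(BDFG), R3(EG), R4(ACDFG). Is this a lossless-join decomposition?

No

Chase test. Columns are ABCDEFG; row i has aⱼ where attribute j ∈ Ri, else bᵢⱼ.
Initial tableau (one row per fragment):
  row 1: a1 b12 a3 a4 b15 b16 b17
  row 2: b21 a2 b23 a4 b25 a6 a7
  row 3: b31 b32 b33 b34 a5 b36 a7
  row 4: a1 b42 a3 a4 b45 a6 a7
No row becomes fully distinguished — the join is lossy.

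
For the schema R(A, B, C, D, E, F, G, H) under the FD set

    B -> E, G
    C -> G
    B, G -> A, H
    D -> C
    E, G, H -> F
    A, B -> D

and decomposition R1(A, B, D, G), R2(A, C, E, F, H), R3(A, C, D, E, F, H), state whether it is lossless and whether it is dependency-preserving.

lossy and not dependency-preserving

Lossless test (chase): Rows 2 and 3 agree on C; apply C→G and equate their G entries. Rows 1 and 3 agree on D; apply D→C and equate their C entries. Rows 1 and 2 agree on C; apply C→G and equate their G entries. No row becomes fully distinguished — the join is lossy.
Dependency preservation: the restricted closure of {B} across the fragments never reaches {E, G}, so B → E, G cannot be enforced without a join — not preserved.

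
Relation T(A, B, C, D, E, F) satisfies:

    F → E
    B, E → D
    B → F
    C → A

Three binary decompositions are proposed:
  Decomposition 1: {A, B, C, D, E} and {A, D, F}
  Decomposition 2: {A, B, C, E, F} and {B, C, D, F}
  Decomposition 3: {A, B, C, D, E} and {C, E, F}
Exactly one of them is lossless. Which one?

Decomposition 1: common = {A, D}, closure = {A, D} → lossy.
Decomposition 2: common = {B, C, F}, closure = {A, B, C, D, E, F} → lossless.
Decomposition 3: common = {C, E}, closure = {A, C, E} → lossy.

Decomposition 2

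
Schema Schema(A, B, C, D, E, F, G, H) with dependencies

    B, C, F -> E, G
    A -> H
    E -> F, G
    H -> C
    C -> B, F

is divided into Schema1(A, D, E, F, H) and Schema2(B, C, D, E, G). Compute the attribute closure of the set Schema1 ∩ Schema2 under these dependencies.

Schema1 ∩ Schema2 = {D, E}.
E → F, G applies, adding F, G
Closure: {D, E, F, G}.

D, E, F, G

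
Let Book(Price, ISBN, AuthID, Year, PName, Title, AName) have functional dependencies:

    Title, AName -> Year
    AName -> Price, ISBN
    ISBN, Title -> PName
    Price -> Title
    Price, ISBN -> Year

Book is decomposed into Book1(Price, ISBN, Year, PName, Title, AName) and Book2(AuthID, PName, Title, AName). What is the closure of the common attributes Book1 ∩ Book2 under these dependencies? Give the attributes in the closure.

Book1 ∩ Book2 = {PName, Title, AName}.
Title, AName → Year applies, adding Year
AName → Price, ISBN applies, adding Price, ISBN
Closure: {Price, ISBN, Year, PName, Title, AName}.

Price, ISBN, Year, PName, Title, AName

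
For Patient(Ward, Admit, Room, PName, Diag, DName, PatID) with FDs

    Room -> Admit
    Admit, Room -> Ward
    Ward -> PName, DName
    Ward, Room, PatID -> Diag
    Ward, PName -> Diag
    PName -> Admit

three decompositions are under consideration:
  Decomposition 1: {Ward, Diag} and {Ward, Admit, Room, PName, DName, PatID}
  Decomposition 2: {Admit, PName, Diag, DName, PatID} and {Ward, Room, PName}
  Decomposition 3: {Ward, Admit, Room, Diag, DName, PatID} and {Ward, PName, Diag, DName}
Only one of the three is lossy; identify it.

Decomposition 2

Decomposition 1: common = {Ward}, closure = {Ward, Admit, PName, Diag, DName} → lossless.
Decomposition 2: common = {PName}, closure = {Admit, PName} → lossy.
Decomposition 3: common = {Ward, Diag, DName}, closure = {Ward, Admit, PName, Diag, DName} → lossless.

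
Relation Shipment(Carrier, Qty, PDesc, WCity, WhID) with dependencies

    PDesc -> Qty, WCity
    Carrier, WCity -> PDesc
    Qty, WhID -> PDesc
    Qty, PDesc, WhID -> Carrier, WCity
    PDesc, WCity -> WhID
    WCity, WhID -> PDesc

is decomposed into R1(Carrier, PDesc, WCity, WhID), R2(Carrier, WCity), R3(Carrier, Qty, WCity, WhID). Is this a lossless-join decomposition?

Yes

Chase test. Columns are Carrier, Qty, PDesc, WCity, WhID; row i has aⱼ where attribute j ∈ Ri, else bᵢⱼ.
Initial tableau (one row per fragment):
  row 1: a1 b12 a3 a4 a5
  row 2: a1 b22 b23 a4 b25
  row 3: a1 a2 b33 a4 a5
Rows 1 and 2 agree on Carrier, WCity; apply Carrier, WCity→PDesc and equate their PDesc entries.
Rows 1 and 3 agree on Carrier, WCity; apply Carrier, WCity→PDesc and equate their PDesc entries.
Rows 1 and 2 agree on PDesc, WCity; apply PDesc, WCity→WhID and equate their WhID entries.
Rows 1 and 2 agree on PDesc; apply PDesc→Qty, WCity and equate their Qty, WCity entries.
Rows 1 and 3 agree on PDesc; apply PDesc→Qty, WCity and equate their Qty, WCity entries.
Row 1 is now all distinguished symbols — the join is lossless.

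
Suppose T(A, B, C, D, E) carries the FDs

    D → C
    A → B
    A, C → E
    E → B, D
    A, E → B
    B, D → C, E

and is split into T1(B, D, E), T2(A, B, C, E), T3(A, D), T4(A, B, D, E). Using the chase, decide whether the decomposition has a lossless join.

Yes

Chase test. Columns are A, B, C, D, E; row i has aⱼ where attribute j ∈ Ti, else bᵢⱼ.
Initial tableau (one row per fragment):
  row 1: b11 a2 b13 a4 a5
  row 2: a1 a2 a3 b24 a5
  row 3: a1 b32 b33 a4 b35
  row 4: a1 a2 b43 a4 a5
Rows 1 and 3 agree on D; apply D→C and equate their C entries.
Rows 1 and 4 agree on D; apply D→C and equate their C entries.
Rows 2 and 3 agree on A; apply A→B and equate their B entries.
Rows 3 and 4 agree on A, C; apply A, C→E and equate their E entries.
Rows 1 and 2 agree on E; apply E→B, D and equate their B, D entries.
Rows 1 and 2 agree on B, D; apply B, D→C, E and equate their C, E entries.
Row 2 is now all distinguished symbols — the join is lossless.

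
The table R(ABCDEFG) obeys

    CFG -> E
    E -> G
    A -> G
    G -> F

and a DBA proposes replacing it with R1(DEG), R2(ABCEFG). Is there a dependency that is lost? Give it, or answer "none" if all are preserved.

CFG → E lies within R2.
E → G lies within R1.
A → G lies within R2.
G → F lies within R2.
Every dependency is enforceable on the fragments, so the decomposition is dependency-preserving.

none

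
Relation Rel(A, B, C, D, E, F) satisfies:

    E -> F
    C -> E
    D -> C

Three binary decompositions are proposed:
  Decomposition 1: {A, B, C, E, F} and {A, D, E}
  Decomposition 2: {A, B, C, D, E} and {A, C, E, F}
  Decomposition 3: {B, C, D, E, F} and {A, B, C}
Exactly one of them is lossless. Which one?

Decomposition 1: common = {A, E}, closure = {A, E, F} → lossy.
Decomposition 2: common = {A, C, E}, closure = {A, C, E, F} → lossless.
Decomposition 3: common = {B, C}, closure = {B, C, E, F} → lossy.

Decomposition 2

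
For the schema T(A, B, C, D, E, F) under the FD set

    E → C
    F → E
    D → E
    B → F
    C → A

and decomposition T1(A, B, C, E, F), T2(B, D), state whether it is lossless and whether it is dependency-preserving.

Lossless test: (B)⁺ = {A, B, C, E, F}, which contains all of one fragment — lossless.
Dependency preservation: the restricted closure of {D} across the fragments never reaches {E}, so D → E cannot be enforced without a join — not preserved.

lossless but not dependency-preserving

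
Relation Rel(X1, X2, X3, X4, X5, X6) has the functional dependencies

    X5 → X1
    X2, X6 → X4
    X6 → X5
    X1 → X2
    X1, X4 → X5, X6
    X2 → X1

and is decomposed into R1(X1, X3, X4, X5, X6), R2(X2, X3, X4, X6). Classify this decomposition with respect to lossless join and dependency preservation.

lossless but not dependency-preserving

Lossless test: (X3, X4, X6)⁺ = {X1, X2, X3, X4, X5, X6}, which contains all of one fragment — lossless.
Dependency preservation: the restricted closure of {X1} across the fragments never reaches {X2}, so X1 → X2 cannot be enforced without a join — not preserved.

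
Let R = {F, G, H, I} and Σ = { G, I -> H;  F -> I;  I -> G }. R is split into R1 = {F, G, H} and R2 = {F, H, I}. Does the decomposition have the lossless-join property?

Yes

Common attributes: R1 ∩ R2 = {F, H}.
Closure of {F, H}: F → I applies, adding I; I → G applies, adding G. So (F, H)⁺ = {F, G, H, I}.
This closure contains every attribute of R1, so R1 ∩ R2 → R1. The join is lossless.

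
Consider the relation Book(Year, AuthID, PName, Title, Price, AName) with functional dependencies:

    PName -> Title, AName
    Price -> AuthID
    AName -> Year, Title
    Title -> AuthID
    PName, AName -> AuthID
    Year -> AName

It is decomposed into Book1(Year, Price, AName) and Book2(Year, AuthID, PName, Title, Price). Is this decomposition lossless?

Common attributes: Book1 ∩ Book2 = {Year, Price}.
Closure of {Year, Price}: Price → AuthID applies, adding AuthID; Year → AName applies, adding AName; AName → Year, Title applies, adding Title. So (Year, Price)⁺ = {Year, AuthID, Title, Price, AName}.
This closure contains every attribute of Book1, so Book1 ∩ Book2 → Book1. The join is lossless.

Yes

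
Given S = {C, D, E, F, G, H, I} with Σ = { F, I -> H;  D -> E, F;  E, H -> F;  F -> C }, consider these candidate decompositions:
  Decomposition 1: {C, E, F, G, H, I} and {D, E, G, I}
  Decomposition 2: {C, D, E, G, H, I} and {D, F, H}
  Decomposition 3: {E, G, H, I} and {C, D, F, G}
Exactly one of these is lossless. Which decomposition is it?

Decomposition 2

Decomposition 1: common = {E, G, I}, closure = {E, G, I} → lossy.
Decomposition 2: common = {D, H}, closure = {C, D, E, F, H} → lossless.
Decomposition 3: common = {G}, closure = {G} → lossy.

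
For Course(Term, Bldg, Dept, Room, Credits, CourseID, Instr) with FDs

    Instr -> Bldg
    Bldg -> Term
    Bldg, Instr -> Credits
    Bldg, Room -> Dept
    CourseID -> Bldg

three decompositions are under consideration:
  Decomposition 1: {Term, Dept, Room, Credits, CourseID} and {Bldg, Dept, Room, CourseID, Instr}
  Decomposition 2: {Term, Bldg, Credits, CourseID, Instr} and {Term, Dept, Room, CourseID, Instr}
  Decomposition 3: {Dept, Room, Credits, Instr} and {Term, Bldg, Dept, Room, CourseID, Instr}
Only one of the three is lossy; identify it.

Decomposition 1

Decomposition 1: common = {Dept, Room, CourseID}, closure = {Term, Bldg, Dept, Room, CourseID} → lossy.
Decomposition 2: common = {Term, CourseID, Instr}, closure = {Term, Bldg, Credits, CourseID, Instr} → lossless.
Decomposition 3: common = {Dept, Room, Instr}, closure = {Term, Bldg, Dept, Room, Credits, Instr} → lossless.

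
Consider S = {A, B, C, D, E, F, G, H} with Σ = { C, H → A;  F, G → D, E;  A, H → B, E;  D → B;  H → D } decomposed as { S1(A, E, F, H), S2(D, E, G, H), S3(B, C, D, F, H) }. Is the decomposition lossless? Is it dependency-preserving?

lossy and not dependency-preserving

Lossless test (chase): Rows 2 and 3 agree on D; apply D→B and equate their B entries. Rows 1 and 2 agree on H; apply H→D and equate their D entries. Rows 1 and 2 agree on D; apply D→B and equate their B entries. No row becomes fully distinguished — the join is lossy.
Dependency preservation: the restricted closure of {C, H} across the fragments never reaches {A}, so C, H → A cannot be enforced without a join — not preserved.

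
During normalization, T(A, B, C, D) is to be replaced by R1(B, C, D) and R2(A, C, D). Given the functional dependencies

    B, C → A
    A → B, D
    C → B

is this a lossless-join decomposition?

Common attributes: R1 ∩ R2 = {C, D}.
Closure of {C, D}: C → B applies, adding B; B, C → A applies, adding A. So (C, D)⁺ = {A, B, C, D}.
This closure contains every attribute of R1, so R1 ∩ R2 → R1. The join is lossless.

Yes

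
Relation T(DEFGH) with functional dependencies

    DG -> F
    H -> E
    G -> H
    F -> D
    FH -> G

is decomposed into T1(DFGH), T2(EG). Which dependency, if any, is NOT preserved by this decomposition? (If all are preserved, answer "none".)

Check H → E: no single fragment contains all of {EH}, and the restricted closure of {H} across the fragments never reaches {E}.
DG → F is preserved.
G → H is preserved.
F → D is preserved.
FH → G is preserved.

H -> E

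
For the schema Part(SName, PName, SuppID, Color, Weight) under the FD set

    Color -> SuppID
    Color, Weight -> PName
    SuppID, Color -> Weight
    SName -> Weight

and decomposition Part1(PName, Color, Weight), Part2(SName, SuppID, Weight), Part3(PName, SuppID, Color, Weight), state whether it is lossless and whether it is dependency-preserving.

Lossless test (chase): Rows 1 and 3 agree on Color; apply Color→SuppID and equate their SuppID entries. No row becomes fully distinguished — the join is lossy.
Dependency preservation: every FD's attributes lie within a single fragment, so each can be enforced locally — preserved.

lossy but dependency-preserving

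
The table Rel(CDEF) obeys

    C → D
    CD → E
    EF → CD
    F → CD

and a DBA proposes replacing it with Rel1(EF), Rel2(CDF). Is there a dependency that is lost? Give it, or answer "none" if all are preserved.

Check CD → E: no single fragment contains all of {CDE}, and the restricted closure of {CD} across the fragments never reaches {E}.
C → D is preserved.
EF → CD is preserved.
F → CD is preserved.

CD → E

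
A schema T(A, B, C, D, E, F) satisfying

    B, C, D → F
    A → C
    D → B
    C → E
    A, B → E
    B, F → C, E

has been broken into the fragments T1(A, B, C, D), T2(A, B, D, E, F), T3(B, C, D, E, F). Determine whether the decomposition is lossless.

Yes

Chase test. Columns are A, B, C, D, E, F; row i has aⱼ where attribute j ∈ Ti, else bᵢⱼ.
Initial tableau (one row per fragment):
  row 1: a1 a2 a3 a4 b15 b16
  row 2: a1 a2 b23 a4 a5 a6
  row 3: b31 a2 a3 a4 a5 a6
Rows 1 and 3 agree on B, C, D; apply B, C, D→F and equate their F entries.
Rows 1 and 2 agree on A; apply A→C and equate their C entries.
Rows 1 and 2 agree on C; apply C→E and equate their E entries.
Row 1 is now all distinguished symbols — the join is lossless.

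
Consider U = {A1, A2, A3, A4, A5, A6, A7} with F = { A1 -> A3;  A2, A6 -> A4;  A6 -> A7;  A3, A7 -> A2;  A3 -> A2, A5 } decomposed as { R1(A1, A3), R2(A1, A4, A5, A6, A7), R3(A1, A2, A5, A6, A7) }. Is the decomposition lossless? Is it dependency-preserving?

lossless but not dependency-preserving

Lossless test (chase): Rows 1 and 2 agree on A1; apply A1→A3 and equate their A3 entries. Rows 1 and 3 agree on A1; apply A1→A3 and equate their A3 entries. Rows 2 and 3 agree on A3, A7; apply A3, A7→A2 and equate their A2 entries. Rows 1 and 2 agree on A3; apply A3→A2, A5 and equate their A2, A5 entries. Rows 2 and 3 agree on A2, A6; apply A2, A6→A4 and equate their A4 entries. Row 2 is now all distinguished symbols — the join is lossless.
Dependency preservation: the restricted closure of {A2, A6} across the fragments never reaches {A4}, so A2, A6 → A4 cannot be enforced without a join — not preserved.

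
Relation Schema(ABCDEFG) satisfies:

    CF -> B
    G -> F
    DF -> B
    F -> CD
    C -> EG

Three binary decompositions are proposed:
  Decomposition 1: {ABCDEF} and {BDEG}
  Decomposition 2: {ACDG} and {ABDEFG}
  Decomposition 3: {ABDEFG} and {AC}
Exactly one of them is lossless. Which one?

Decomposition 1: common = {BDE}, closure = {BDE} → lossy.
Decomposition 2: common = {ADG}, closure = {ABCDEFG} → lossless.
Decomposition 3: common = {A}, closure = {A} → lossy.

Decomposition 2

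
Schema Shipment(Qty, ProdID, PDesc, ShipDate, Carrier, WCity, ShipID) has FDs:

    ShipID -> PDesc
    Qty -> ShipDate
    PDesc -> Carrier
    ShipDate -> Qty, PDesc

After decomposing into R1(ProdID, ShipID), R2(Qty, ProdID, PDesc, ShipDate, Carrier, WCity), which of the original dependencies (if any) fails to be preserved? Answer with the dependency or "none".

ShipID -> PDesc

Check ShipID → PDesc: no single fragment contains all of {PDesc, ShipID}, and the restricted closure of {ShipID} across the fragments never reaches {PDesc}.
Qty → ShipDate is preserved.
PDesc → Carrier is preserved.
ShipDate → Qty, PDesc is preserved.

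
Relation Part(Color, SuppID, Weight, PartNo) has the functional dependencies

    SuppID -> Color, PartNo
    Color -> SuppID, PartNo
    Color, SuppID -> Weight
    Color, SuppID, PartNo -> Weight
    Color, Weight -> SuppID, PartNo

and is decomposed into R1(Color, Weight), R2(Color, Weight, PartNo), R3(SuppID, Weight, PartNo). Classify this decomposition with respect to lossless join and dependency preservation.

Lossless test (chase): Rows 1 and 2 agree on Color; apply Color→SuppID, PartNo and equate their SuppID, PartNo entries. No row becomes fully distinguished — the join is lossy.
Dependency preservation: the restricted closure of {SuppID} across the fragments never reaches {Color, PartNo}, so SuppID → Color, PartNo cannot be enforced without a join — not preserved.

lossy and not dependency-preserving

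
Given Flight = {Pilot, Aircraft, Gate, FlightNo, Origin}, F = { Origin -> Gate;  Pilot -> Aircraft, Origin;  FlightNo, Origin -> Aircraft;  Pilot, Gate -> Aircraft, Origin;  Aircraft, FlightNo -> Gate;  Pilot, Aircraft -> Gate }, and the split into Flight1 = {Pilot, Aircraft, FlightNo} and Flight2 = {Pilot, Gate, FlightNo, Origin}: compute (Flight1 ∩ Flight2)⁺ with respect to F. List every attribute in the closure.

Flight1 ∩ Flight2 = {Pilot, FlightNo}.
Pilot → Aircraft, Origin applies, adding Aircraft, Origin
Aircraft, FlightNo → Gate applies, adding Gate
Closure: {Pilot, Aircraft, Gate, FlightNo, Origin}.

Pilot, Aircraft, Gate, FlightNo, Origin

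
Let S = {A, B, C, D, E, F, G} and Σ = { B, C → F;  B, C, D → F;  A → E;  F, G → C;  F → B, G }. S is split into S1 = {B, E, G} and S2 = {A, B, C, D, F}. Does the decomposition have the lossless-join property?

Common attributes: S1 ∩ S2 = {B}.
No dependency enlarges {B}, so (B)⁺ = {B}.
The closure contains neither all of S1 = {B, E, G} nor all of S2 = {A, B, C, D, F}, so the common attributes are not a superkey of either fragment. The join is lossy.

No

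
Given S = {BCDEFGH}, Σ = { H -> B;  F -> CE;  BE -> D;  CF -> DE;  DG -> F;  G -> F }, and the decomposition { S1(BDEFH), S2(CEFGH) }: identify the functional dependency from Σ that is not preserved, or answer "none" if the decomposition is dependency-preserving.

H → B lies within S1.
F → CE lies within S2.
BE → D lies within S1.
CF → DE: restricted closure across fragments reaches DE.
DG → F: restricted closure across fragments reaches F.
G → F lies within S2.
Every dependency is enforceable on the fragments, so the decomposition is dependency-preserving.

none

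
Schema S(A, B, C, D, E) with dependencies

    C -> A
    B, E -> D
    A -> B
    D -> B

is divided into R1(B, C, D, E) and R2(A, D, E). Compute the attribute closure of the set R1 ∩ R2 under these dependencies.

B, D, E

R1 ∩ R2 = {D, E}.
D → B applies, adding B
Closure: {B, D, E}.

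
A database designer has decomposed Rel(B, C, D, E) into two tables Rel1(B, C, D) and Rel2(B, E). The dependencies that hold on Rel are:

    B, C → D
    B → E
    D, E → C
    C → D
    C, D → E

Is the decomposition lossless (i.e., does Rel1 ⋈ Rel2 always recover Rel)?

Common attributes: Rel1 ∩ Rel2 = {B}.
Closure of {B}: B → E applies, adding E. So (B)⁺ = {B, E}.
This closure contains every attribute of Rel2, so Rel1 ∩ Rel2 → Rel2. The join is lossless.

Yes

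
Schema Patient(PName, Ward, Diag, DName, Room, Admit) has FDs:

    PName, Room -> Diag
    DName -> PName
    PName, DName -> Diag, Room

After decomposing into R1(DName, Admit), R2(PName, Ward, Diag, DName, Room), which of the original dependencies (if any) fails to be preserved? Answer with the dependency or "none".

PName, Room → Diag lies within R2.
DName → PName lies within R2.
PName, DName → Diag, Room lies within R2.
Every dependency is enforceable on the fragments, so the decomposition is dependency-preserving.

none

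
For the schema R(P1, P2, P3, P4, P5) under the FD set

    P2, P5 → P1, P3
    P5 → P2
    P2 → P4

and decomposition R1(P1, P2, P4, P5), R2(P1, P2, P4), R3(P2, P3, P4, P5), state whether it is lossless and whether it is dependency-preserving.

Lossless test (chase): Rows 1 and 3 agree on P2, P5; apply P2, P5→P1, P3 and equate their P1, P3 entries. Row 1 is now all distinguished symbols — the join is lossless.
Dependency preservation: P2, P5 → P1, P3 is not contained in any single fragment, but the restricted closure of its left-hand side across the fragments still reaches the right-hand side; the remaining FDs each lie inside some fragment. All dependencies are preserved.

lossless and dependency-preserving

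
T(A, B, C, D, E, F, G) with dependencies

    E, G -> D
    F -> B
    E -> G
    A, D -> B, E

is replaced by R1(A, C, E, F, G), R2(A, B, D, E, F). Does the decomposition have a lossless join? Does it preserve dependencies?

Lossless test: (A, E, F)⁺ = {A, B, D, E, F, G}, which contains all of one fragment — lossless.
Dependency preservation: E, G → D is not contained in any single fragment, but the restricted closure of its left-hand side across the fragments still reaches the right-hand side; the remaining FDs each lie inside some fragment. All dependencies are preserved.

lossless and dependency-preserving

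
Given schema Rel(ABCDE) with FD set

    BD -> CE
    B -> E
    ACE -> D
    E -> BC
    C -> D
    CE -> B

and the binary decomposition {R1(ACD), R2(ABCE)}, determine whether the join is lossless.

Yes

Common attributes: R1 ∩ R2 = {AC}.
Closure of {AC}: C → D applies, adding D. So (AC)⁺ = {ACD}.
This closure contains every attribute of R1, so R1 ∩ R2 → R1. The join is lossless.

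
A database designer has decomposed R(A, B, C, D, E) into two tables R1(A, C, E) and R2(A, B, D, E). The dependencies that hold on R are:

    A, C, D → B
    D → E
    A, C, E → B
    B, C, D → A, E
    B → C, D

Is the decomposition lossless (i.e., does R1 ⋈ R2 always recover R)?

No

Common attributes: R1 ∩ R2 = {A, E}.
No dependency enlarges {A, E}, so (A, E)⁺ = {A, E}.
The closure contains neither all of R1 = {A, C, E} nor all of R2 = {A, B, D, E}, so the common attributes are not a superkey of either fragment. The join is lossy.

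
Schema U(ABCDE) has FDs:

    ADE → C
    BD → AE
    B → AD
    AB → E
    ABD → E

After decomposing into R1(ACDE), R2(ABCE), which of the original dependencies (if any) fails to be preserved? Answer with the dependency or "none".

Check B → AD: no single fragment contains all of {ABD}, and the restricted closure of {B} across the fragments never reaches {AD}.
ADE → C is preserved.
BD → AE is preserved.
AB → E is preserved.
ABD → E is preserved.

B → AD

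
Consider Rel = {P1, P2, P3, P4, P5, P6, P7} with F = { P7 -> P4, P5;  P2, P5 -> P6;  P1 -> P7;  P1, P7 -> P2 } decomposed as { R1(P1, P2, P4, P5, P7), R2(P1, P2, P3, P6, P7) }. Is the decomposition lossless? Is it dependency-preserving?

lossless but not dependency-preserving

Lossless test: (P1, P2, P7)⁺ = {P1, P2, P4, P5, P6, P7}, which contains all of one fragment — lossless.
Dependency preservation: the restricted closure of {P2, P5} across the fragments never reaches {P6}, so P2, P5 → P6 cannot be enforced without a join — not preserved.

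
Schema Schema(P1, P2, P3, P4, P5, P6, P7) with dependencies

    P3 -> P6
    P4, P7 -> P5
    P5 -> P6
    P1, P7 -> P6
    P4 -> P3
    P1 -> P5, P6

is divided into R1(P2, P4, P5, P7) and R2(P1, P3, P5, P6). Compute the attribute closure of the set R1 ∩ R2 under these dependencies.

P5, P6

R1 ∩ R2 = {P5}.
P5 → P6 applies, adding P6
Closure: {P5, P6}.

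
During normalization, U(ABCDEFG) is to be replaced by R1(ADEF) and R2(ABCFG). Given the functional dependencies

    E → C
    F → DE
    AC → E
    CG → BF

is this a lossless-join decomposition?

Yes

Common attributes: R1 ∩ R2 = {AF}.
Closure of {AF}: F → DE applies, adding DE; E → C applies, adding C. So (AF)⁺ = {ACDEF}.
This closure contains every attribute of R1, so R1 ∩ R2 → R1. The join is lossless.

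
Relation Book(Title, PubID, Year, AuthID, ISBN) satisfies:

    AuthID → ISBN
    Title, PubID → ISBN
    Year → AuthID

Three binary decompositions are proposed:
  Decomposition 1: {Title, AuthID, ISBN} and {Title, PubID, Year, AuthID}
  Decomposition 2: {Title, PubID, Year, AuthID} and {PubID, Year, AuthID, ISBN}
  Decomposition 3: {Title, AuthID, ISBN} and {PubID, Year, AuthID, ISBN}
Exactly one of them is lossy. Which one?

Decomposition 1: common = {Title, AuthID}, closure = {Title, AuthID, ISBN} → lossless.
Decomposition 2: common = {PubID, Year, AuthID}, closure = {PubID, Year, AuthID, ISBN} → lossless.
Decomposition 3: common = {AuthID, ISBN}, closure = {AuthID, ISBN} → lossy.

Decomposition 3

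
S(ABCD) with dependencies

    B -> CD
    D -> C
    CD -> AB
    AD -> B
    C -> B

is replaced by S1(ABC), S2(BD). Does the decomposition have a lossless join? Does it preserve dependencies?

Lossless test: (B)⁺ = {ABCD}, which contains all of one fragment — lossless.
Dependency preservation: B → CD; D → C; CD → AB; AD → B are not contained in any single fragment, but the restricted closure of each left-hand side across the fragments still reaches the right-hand side; the remaining FDs each lie inside some fragment. All dependencies are preserved.

lossless and dependency-preserving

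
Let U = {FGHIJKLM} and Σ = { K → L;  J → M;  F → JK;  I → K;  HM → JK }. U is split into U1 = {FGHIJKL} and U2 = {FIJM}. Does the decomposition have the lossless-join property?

Yes

Common attributes: U1 ∩ U2 = {FIJ}.
Closure of {FIJ}: J → M applies, adding M; F → JK applies, adding K; K → L applies, adding L. So (FIJ)⁺ = {FIJKLM}.
This closure contains every attribute of U2, so U1 ∩ U2 → U2. The join is lossless.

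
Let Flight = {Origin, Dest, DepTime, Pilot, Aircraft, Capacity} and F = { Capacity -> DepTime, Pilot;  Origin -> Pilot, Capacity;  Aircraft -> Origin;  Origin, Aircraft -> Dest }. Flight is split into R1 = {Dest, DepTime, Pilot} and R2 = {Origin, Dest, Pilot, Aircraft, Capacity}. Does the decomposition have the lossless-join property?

Common attributes: R1 ∩ R2 = {Dest, Pilot}.
No dependency enlarges {Dest, Pilot}, so (Dest, Pilot)⁺ = {Dest, Pilot}.
The closure contains neither all of R1 = {Dest, DepTime, Pilot} nor all of R2 = {Origin, Dest, Pilot, Aircraft, Capacity}, so the common attributes are not a superkey of either fragment. The join is lossy.

No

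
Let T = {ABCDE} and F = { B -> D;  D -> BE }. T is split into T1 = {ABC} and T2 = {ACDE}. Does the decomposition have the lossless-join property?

No

Common attributes: T1 ∩ T2 = {AC}.
No dependency enlarges {AC}, so (AC)⁺ = {AC}.
The closure contains neither all of T1 = {ABC} nor all of T2 = {ACDE}, so the common attributes are not a superkey of either fragment. The join is lossy.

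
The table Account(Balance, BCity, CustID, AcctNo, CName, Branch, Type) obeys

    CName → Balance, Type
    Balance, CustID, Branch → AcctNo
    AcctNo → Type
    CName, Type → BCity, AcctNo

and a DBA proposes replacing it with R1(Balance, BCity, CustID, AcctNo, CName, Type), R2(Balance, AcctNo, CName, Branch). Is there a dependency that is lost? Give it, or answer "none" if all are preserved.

Check Balance, CustID, Branch → AcctNo: no single fragment contains all of {Balance, CustID, AcctNo, Branch}, and the restricted closure of {Balance, CustID, Branch} across the fragments never reaches {AcctNo}.
CName → Balance, Type is preserved.
AcctNo → Type is preserved.
CName, Type → BCity, AcctNo is preserved.

Balance, CustID, Branch → AcctNo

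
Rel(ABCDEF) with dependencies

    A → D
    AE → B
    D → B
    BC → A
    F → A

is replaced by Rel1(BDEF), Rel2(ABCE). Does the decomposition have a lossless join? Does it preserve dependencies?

lossy and not dependency-preserving

Lossless test: (BE)⁺ = {BE}, which is a superkey of neither fragment — lossy.
Dependency preservation: the restricted closure of {A} across the fragments never reaches {D}, so A → D cannot be enforced without a join — not preserved.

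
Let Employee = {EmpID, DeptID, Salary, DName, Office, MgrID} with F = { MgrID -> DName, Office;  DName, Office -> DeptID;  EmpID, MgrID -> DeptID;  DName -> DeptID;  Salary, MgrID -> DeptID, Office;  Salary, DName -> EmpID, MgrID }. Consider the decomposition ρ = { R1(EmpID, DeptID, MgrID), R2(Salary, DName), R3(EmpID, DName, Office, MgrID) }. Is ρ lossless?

No

Chase test. Columns are EmpID, DeptID, Salary, DName, Office, MgrID; row i has aⱼ where attribute j ∈ Ri, else bᵢⱼ.
Initial tableau (one row per fragment):
  row 1: a1 a2 b13 b14 b15 a6
  row 2: b21 b22 a3 a4 b25 b26
  row 3: a1 b32 b33 a4 a5 a6
Rows 1 and 3 agree on MgrID; apply MgrID→DName, Office and equate their DName, Office entries.
Rows 1 and 3 agree on DName, Office; apply DName, Office→DeptID and equate their DeptID entries.
Rows 1 and 2 agree on DName; apply DName→DeptID and equate their DeptID entries.
No row becomes fully distinguished — the join is lossy.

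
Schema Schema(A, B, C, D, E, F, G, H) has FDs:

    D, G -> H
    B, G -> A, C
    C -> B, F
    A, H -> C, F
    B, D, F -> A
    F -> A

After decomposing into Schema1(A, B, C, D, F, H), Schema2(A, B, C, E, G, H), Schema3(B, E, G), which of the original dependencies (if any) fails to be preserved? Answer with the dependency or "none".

Check D, G → H: no single fragment contains all of {D, G, H}, and the restricted closure of {D, G} across the fragments never reaches {H}.
B, G → A, C is preserved.
C → B, F is preserved.
A, H → C, F is preserved.
B, D, F → A is preserved.
F → A is preserved.

D, G -> H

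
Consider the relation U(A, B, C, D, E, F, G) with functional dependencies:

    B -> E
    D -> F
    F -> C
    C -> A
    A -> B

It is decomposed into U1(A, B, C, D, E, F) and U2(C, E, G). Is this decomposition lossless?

No

Common attributes: U1 ∩ U2 = {C, E}.
Closure of {C, E}: C → A applies, adding A; A → B applies, adding B. So (C, E)⁺ = {A, B, C, E}.
The closure contains neither all of U1 = {A, B, C, D, E, F} nor all of U2 = {C, E, G}, so the common attributes are not a superkey of either fragment. The join is lossy.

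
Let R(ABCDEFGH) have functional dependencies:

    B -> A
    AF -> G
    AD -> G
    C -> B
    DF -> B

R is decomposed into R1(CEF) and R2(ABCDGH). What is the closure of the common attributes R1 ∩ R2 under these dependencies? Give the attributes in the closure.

ABC

R1 ∩ R2 = {C}.
C → B applies, adding B
B → A applies, adding A
Closure: {ABC}.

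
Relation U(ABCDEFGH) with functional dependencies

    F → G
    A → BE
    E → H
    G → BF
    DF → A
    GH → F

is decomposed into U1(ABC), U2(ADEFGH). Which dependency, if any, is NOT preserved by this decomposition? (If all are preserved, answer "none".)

G → BF

Check G → BF: no single fragment contains all of {BFG}, and the restricted closure of {G} across the fragments never reaches {BF}.
F → G is preserved.
A → BE is preserved.
E → H is preserved.
DF → A is preserved.
GH → F is preserved.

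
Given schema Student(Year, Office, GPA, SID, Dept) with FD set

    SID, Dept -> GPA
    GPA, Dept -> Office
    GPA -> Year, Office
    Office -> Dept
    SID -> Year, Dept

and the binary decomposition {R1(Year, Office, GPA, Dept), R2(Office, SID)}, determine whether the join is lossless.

No

Common attributes: R1 ∩ R2 = {Office}.
Closure of {Office}: Office → Dept applies, adding Dept. So (Office)⁺ = {Office, Dept}.
The closure contains neither all of R1 = {Year, Office, GPA, Dept} nor all of R2 = {Office, SID}, so the common attributes are not a superkey of either fragment. The join is lossy.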